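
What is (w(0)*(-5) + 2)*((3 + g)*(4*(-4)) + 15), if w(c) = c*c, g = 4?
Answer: -194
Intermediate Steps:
w(c) = c²
(w(0)*(-5) + 2)*((3 + g)*(4*(-4)) + 15) = (0²*(-5) + 2)*((3 + 4)*(4*(-4)) + 15) = (0*(-5) + 2)*(7*(-16) + 15) = (0 + 2)*(-112 + 15) = 2*(-97) = -194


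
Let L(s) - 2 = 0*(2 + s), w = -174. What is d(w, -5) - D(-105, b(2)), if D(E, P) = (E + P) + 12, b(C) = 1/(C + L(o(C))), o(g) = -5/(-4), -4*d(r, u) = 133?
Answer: 119/2 ≈ 59.500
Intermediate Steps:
d(r, u) = -133/4 (d(r, u) = -1/4*133 = -133/4)
o(g) = 5/4 (o(g) = -5*(-1/4) = 5/4)
L(s) = 2 (L(s) = 2 + 0*(2 + s) = 2 + 0 = 2)
b(C) = 1/(2 + C) (b(C) = 1/(C + 2) = 1/(2 + C))
D(E, P) = 12 + E + P
d(w, -5) - D(-105, b(2)) = -133/4 - (12 - 105 + 1/(2 + 2)) = -133/4 - (12 - 105 + 1/4) = -133/4 - 1*(-371/4) = -133/4 + 371/4 = 119/2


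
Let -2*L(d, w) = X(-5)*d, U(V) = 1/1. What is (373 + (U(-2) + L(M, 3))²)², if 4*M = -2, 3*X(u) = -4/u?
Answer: 7086440761/50625 ≈ 1.3998e+5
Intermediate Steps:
X(u) = -4/(3*u) (X(u) = (-4/u)/3 = -4/(3*u))
M = -½ (M = (¼)*(-2) = -½ ≈ -0.50000)
U(V) = 1
L(d, w) = -2*d/15 (L(d, w) = -(-4/3/(-5))*d/2 = -(-4/3*(-⅕))*d/2 = -2*d/15)
(373 + (U(-2) + L(M, 3))²)² = (373 + (1 - 2/15*(-½))²)² = (373 + (1 + 1/15)²)² = (373 + (16/15)²)² = (373 + 256/225)² = (84181/225)² = 7086440761/50625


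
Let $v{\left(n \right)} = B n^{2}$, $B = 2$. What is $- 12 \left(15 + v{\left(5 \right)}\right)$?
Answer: $-780$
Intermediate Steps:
$v{\left(n \right)} = 2 n^{2}$
$- 12 \left(15 + v{\left(5 \right)}\right) = - 12 \left(15 + 2 \cdot 5^{2}\right) = - 12 \left(15 + 2 \cdot 25\right) = - 12 \left(15 + 50\right) = \left(-12\right) 65 = -780$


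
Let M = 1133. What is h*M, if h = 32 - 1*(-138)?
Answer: 192610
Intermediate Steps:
h = 170 (h = 32 + 138 = 170)
h*M = 170*1133 = 192610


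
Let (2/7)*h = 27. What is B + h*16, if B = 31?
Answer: 1543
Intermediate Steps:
h = 189/2 (h = (7/2)*27 = 189/2 ≈ 94.500)
B + h*16 = 31 + (189/2)*16 = 31 + 1512 = 1543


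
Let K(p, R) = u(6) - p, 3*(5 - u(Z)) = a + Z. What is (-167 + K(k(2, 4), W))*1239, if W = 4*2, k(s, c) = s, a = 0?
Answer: -205674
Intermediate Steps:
W = 8
u(Z) = 5 - Z/3 (u(Z) = 5 - (0 + Z)/3 = 5 - Z/3)
K(p, R) = 3 - p (K(p, R) = (5 - ⅓*6) - p = (5 - 2) - p = 3 - p)
(-167 + K(k(2, 4), W))*1239 = (-167 + (3 - 1*2))*1239 = (-167 + (3 - 2))*1239 = (-167 + 1)*1239 = -166*1239 = -205674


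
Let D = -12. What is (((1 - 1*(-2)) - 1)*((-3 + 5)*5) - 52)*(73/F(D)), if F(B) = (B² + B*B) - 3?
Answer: -2336/285 ≈ -8.1965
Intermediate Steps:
F(B) = -3 + 2*B² (F(B) = (B² + B²) - 3 = 2*B² - 3 = -3 + 2*B²)
(((1 - 1*(-2)) - 1)*((-3 + 5)*5) - 52)*(73/F(D)) = (((1 - 1*(-2)) - 1)*((-3 + 5)*5) - 52)*(73/(-3 + 2*(-12)²)) = (((1 + 2) - 1)*(2*5) - 52)*(73/(-3 + 2*144)) = ((3 - 1)*10 - 52)*(73/(-3 + 288)) = (2*10 - 52)*(73/285) = (20 - 52)*(73*(1/285)) = -32*73/285 = -2336/285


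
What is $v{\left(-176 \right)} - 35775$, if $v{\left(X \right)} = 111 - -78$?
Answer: $-35586$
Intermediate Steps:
$v{\left(X \right)} = 189$ ($v{\left(X \right)} = 111 + 78 = 189$)
$v{\left(-176 \right)} - 35775 = 189 - 35775 = -35586$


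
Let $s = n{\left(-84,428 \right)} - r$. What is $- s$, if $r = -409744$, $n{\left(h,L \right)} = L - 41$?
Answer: $-410131$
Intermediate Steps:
$n{\left(h,L \right)} = -41 + L$
$s = 410131$ ($s = \left(-41 + 428\right) - -409744 = 387 + 409744 = 410131$)
$- s = \left(-1\right) 410131 = -410131$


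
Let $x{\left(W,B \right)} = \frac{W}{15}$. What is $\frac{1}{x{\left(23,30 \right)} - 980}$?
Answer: $- \frac{15}{14677} \approx -0.001022$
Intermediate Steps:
$x{\left(W,B \right)} = \frac{W}{15}$ ($x{\left(W,B \right)} = W \frac{1}{15} = \frac{W}{15}$)
$\frac{1}{x{\left(23,30 \right)} - 980} = \frac{1}{\frac{1}{15} \cdot 23 - 980} = \frac{1}{\frac{23}{15} - 980} = \frac{1}{- \frac{14677}{15}} = - \frac{15}{14677}$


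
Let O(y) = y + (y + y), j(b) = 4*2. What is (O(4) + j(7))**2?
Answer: 400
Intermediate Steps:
j(b) = 8
O(y) = 3*y (O(y) = y + 2*y = 3*y)
(O(4) + j(7))**2 = (3*4 + 8)**2 = (12 + 8)**2 = 20**2 = 400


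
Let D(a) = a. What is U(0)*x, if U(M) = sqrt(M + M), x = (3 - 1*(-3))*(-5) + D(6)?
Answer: 0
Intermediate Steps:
x = -24 (x = (3 - 1*(-3))*(-5) + 6 = (3 + 3)*(-5) + 6 = 6*(-5) + 6 = -30 + 6 = -24)
U(M) = sqrt(2)*sqrt(M) (U(M) = sqrt(2*M) = sqrt(2)*sqrt(M))
U(0)*x = (sqrt(2)*sqrt(0))*(-24) = (sqrt(2)*0)*(-24) = 0*(-24) = 0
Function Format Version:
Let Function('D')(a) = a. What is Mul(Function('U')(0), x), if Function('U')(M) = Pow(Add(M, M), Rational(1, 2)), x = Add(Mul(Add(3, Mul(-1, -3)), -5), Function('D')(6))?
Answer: 0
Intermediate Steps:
x = -24 (x = Add(Mul(Add(3, Mul(-1, -3)), -5), 6) = Add(Mul(Add(3, 3), -5), 6) = Add(Mul(6, -5), 6) = Add(-30, 6) = -24)
Function('U')(M) = Mul(Pow(2, Rational(1, 2)), Pow(M, Rational(1, 2))) (Function('U')(M) = Pow(Mul(2, M), Rational(1, 2)) = Mul(Pow(2, Rational(1, 2)), Pow(M, Rational(1, 2))))
Mul(Function('U')(0), x) = Mul(Mul(Pow(2, Rational(1, 2)), Pow(0, Rational(1, 2))), -24) = Mul(Mul(Pow(2, Rational(1, 2)), 0), -24) = Mul(0, -24) = 0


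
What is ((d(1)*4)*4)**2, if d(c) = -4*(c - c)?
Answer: 0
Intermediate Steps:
d(c) = 0 (d(c) = -4*0 = 0)
((d(1)*4)*4)**2 = ((0*4)*4)**2 = (0*4)**2 = 0**2 = 0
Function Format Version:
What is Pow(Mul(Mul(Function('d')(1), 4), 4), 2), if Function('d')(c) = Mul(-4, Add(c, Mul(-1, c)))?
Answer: 0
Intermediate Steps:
Function('d')(c) = 0 (Function('d')(c) = Mul(-4, 0) = 0)
Pow(Mul(Mul(Function('d')(1), 4), 4), 2) = Pow(Mul(Mul(0, 4), 4), 2) = Pow(Mul(0, 4), 2) = Pow(0, 2) = 0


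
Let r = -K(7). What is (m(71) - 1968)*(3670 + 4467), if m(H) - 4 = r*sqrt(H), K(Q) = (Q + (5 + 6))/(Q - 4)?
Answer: -15981068 - 48822*sqrt(71) ≈ -1.6392e+7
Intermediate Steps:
K(Q) = (11 + Q)/(-4 + Q) (K(Q) = (Q + 11)/(-4 + Q) = (11 + Q)/(-4 + Q))
r = -6 (r = -(11 + 7)/(-4 + 7) = -18/3 = -1*6 = -6)
m(H) = 4 - 6*sqrt(H)
(m(71) - 1968)*(3670 + 4467) = ((4 - 6*sqrt(71)) - 1968)*(3670 + 4467) = (-1964 - 6*sqrt(71))*8137 = -15981068 - 48822*sqrt(71)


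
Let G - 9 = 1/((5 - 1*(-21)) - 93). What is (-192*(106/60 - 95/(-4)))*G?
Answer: -14746592/335 ≈ -44020.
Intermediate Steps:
G = 602/67 (G = 9 + 1/((5 - 1*(-21)) - 93) = 9 + 1/((5 + 21) - 93) = 9 + 1/(26 - 93) = 9 + 1/(-67) = 9 - 1/67 = 602/67 ≈ 8.9851)
(-192*(106/60 - 95/(-4)))*G = -192*(106/60 - 95/(-4))*(602/67) = -192*(106*(1/60) - 95*(-¼))*(602/67) = -192*(53/30 + 95/4)*(602/67) = -192*1531/60*(602/67) = -24496/5*602/67 = -14746592/335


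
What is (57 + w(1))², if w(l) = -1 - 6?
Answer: 2500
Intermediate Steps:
w(l) = -7
(57 + w(1))² = (57 - 7)² = 50² = 2500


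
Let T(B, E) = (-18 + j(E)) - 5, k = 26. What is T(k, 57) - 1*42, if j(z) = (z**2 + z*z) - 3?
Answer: 6430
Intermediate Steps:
j(z) = -3 + 2*z**2 (j(z) = (z**2 + z**2) - 3 = 2*z**2 - 3 = -3 + 2*z**2)
T(B, E) = -26 + 2*E**2 (T(B, E) = (-18 + (-3 + 2*E**2)) - 5 = (-21 + 2*E**2) - 5 = -26 + 2*E**2)
T(k, 57) - 1*42 = (-26 + 2*57**2) - 1*42 = (-26 + 2*3249) - 42 = (-26 + 6498) - 42 = 6472 - 42 = 6430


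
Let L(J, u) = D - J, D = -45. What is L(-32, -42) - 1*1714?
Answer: -1727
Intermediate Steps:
L(J, u) = -45 - J
L(-32, -42) - 1*1714 = (-45 - 1*(-32)) - 1*1714 = (-45 + 32) - 1714 = -13 - 1714 = -1727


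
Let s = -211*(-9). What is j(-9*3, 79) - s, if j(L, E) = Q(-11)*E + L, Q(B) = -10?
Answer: -2716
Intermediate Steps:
s = 1899
j(L, E) = L - 10*E (j(L, E) = -10*E + L = L - 10*E)
j(-9*3, 79) - s = (-9*3 - 10*79) - 1*1899 = (-27 - 790) - 1899 = -817 - 1899 = -2716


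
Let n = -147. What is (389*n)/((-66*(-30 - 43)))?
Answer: -19061/1606 ≈ -11.869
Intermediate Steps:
(389*n)/((-66*(-30 - 43))) = (389*(-147))/((-66*(-30 - 43))) = -57183/((-66*(-73))) = -57183/4818 = -57183*1/4818 = -19061/1606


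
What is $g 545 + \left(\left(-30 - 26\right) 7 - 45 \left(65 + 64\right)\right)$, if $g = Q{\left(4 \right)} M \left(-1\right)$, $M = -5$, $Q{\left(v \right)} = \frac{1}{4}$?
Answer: $- \frac{22063}{4} \approx -5515.8$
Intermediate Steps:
$Q{\left(v \right)} = \frac{1}{4}$
$g = \frac{5}{4}$ ($g = \frac{1}{4} \left(-5\right) \left(-1\right) = \left(- \frac{5}{4}\right) \left(-1\right) = \frac{5}{4} \approx 1.25$)
$g 545 + \left(\left(-30 - 26\right) 7 - 45 \left(65 + 64\right)\right) = \frac{5}{4} \cdot 545 + \left(\left(-30 - 26\right) 7 - 45 \left(65 + 64\right)\right) = \frac{2725}{4} - 6197 = - \frac{22063}{4}$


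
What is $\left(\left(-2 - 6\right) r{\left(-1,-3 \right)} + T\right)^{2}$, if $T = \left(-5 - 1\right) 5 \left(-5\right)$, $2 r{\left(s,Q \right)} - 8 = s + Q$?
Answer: $17956$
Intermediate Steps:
$r{\left(s,Q \right)} = 4 + \frac{Q}{2} + \frac{s}{2}$ ($r{\left(s,Q \right)} = 4 + \frac{s + Q}{2} = 4 + \frac{Q + s}{2} = 4 + \left(\frac{Q}{2} + \frac{s}{2}\right) = 4 + \frac{Q}{2} + \frac{s}{2}$)
$T = 150$ ($T = \left(-6\right) \left(-25\right) = 150$)
$\left(\left(-2 - 6\right) r{\left(-1,-3 \right)} + T\right)^{2} = \left(\left(-2 - 6\right) \left(4 + \frac{1}{2} \left(-3\right) + \frac{1}{2} \left(-1\right)\right) + 150\right)^{2} = \left(- 8 \left(4 - \frac{3}{2} - \frac{1}{2}\right) + 150\right)^{2} = \left(\left(-8\right) 2 + 150\right)^{2} = \left(-16 + 150\right)^{2} = 134^{2} = 17956$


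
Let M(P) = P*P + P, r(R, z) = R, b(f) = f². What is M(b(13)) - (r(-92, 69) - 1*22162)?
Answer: 50984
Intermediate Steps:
M(P) = P + P² (M(P) = P² + P = P + P²)
M(b(13)) - (r(-92, 69) - 1*22162) = 13²*(1 + 13²) - (-92 - 1*22162) = 169*(1 + 169) - (-92 - 22162) = 169*170 - 1*(-22254) = 28730 + 22254 = 50984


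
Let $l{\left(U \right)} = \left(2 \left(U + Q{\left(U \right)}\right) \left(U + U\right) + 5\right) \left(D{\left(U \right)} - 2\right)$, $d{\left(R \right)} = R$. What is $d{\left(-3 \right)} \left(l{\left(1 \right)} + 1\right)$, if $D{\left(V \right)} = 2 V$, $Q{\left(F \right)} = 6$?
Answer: $-3$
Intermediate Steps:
$l{\left(U \right)} = \left(-2 + 2 U\right) \left(5 + 4 U \left(6 + U\right)\right)$ ($l{\left(U \right)} = \left(2 \left(U + 6\right) \left(U + U\right) + 5\right) \left(2 U - 2\right) = \left(2 \left(6 + U\right) 2 U + 5\right) \left(-2 + 2 U\right) = \left(2 \cdot 2 U \left(6 + U\right) + 5\right) \left(-2 + 2 U\right) = \left(4 U \left(6 + U\right) + 5\right) \left(-2 + 2 U\right) = \left(5 + 4 U \left(6 + U\right)\right) \left(-2 + 2 U\right) = \left(-2 + 2 U\right) \left(5 + 4 U \left(6 + U\right)\right)$)
$d{\left(-3 \right)} \left(l{\left(1 \right)} + 1\right) = - 3 \left(\left(-10 - 38 + 8 \cdot 1^{3} + 40 \cdot 1^{2}\right) + 1\right) = - 3 \left(\left(-10 - 38 + 8 \cdot 1 + 40 \cdot 1\right) + 1\right) = - 3 \left(\left(-10 - 38 + 8 + 40\right) + 1\right) = - 3 \left(0 + 1\right) = \left(-3\right) 1 = -3$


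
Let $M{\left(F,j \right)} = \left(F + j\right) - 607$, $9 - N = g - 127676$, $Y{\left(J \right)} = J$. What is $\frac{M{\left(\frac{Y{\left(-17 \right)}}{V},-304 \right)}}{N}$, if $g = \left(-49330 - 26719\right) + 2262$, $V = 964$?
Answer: $- \frac{878221}{194219008} \approx -0.0045218$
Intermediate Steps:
$g = -73787$ ($g = \left(-49330 - 26719\right) + 2262 = -76049 + 2262 = -73787$)
$N = 201472$ ($N = 9 - \left(-73787 - 127676\right) = 9 - -201463 = 9 + 201463 = 201472$)
$M{\left(F,j \right)} = -607 + F + j$
$\frac{M{\left(\frac{Y{\left(-17 \right)}}{V},-304 \right)}}{N} = \frac{-607 - \frac{17}{964} - 304}{201472} = \left(-607 - \frac{17}{964} - 304\right) \frac{1}{201472} = \left(- \frac{878221}{964}\right) \frac{1}{201472} = - \frac{878221}{194219008}$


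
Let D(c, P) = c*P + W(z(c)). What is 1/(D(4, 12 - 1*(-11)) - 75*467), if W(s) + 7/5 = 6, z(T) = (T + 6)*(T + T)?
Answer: -5/174642 ≈ -2.8630e-5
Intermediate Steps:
z(T) = 2*T*(6 + T) (z(T) = (6 + T)*(2*T) = 2*T*(6 + T))
W(s) = 23/5 (W(s) = -7/5 + 6 = 23/5)
D(c, P) = 23/5 + P*c (D(c, P) = c*P + 23/5 = P*c + 23/5 = 23/5 + P*c)
1/(D(4, 12 - 1*(-11)) - 75*467) = 1/((23/5 + (12 - 1*(-11))*4) - 75*467) = 1/((23/5 + (12 + 11)*4) - 35025) = 1/((23/5 + 23*4) - 35025) = 1/((23/5 + 92) - 35025) = 1/(483/5 - 35025) = 1/(-174642/5) = -5/174642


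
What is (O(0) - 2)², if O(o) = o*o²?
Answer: 4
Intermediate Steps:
O(o) = o³
(O(0) - 2)² = (0³ - 2)² = (0 - 2)² = (-2)² = 4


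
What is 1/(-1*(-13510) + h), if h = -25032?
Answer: -1/11522 ≈ -8.6791e-5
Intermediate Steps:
1/(-1*(-13510) + h) = 1/(-1*(-13510) - 25032) = 1/(13510 - 25032) = 1/(-11522) = -1/11522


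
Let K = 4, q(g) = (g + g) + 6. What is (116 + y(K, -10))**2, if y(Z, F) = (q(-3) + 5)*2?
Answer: 15876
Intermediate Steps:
q(g) = 6 + 2*g (q(g) = 2*g + 6 = 6 + 2*g)
y(Z, F) = 10 (y(Z, F) = ((6 + 2*(-3)) + 5)*2 = ((6 - 6) + 5)*2 = (0 + 5)*2 = 5*2 = 10)
(116 + y(K, -10))**2 = (116 + 10)**2 = 126**2 = 15876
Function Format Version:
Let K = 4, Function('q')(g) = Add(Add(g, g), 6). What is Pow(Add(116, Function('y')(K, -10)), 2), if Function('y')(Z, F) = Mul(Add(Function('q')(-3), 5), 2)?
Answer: 15876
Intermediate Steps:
Function('q')(g) = Add(6, Mul(2, g)) (Function('q')(g) = Add(Mul(2, g), 6) = Add(6, Mul(2, g)))
Function('y')(Z, F) = 10 (Function('y')(Z, F) = Mul(Add(Add(6, Mul(2, -3)), 5), 2) = Mul(Add(Add(6, -6), 5), 2) = Mul(Add(0, 5), 2) = Mul(5, 2) = 10)
Pow(Add(116, Function('y')(K, -10)), 2) = Pow(Add(116, 10), 2) = Pow(126, 2) = 15876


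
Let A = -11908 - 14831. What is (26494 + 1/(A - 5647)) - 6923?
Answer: 633826405/32386 ≈ 19571.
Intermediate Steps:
A = -26739
(26494 + 1/(A - 5647)) - 6923 = (26494 + 1/(-26739 - 5647)) - 6923 = (26494 + 1/(-32386)) - 6923 = (26494 - 1/32386) - 6923 = 858034683/32386 - 6923 = 633826405/32386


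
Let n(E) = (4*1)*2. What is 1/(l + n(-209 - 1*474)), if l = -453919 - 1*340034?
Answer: -1/793945 ≈ -1.2595e-6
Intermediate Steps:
n(E) = 8 (n(E) = 4*2 = 8)
l = -793953 (l = -453919 - 340034 = -793953)
1/(l + n(-209 - 1*474)) = 1/(-793953 + 8) = 1/(-793945) = -1/793945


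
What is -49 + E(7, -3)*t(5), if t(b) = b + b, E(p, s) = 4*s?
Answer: -169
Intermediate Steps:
t(b) = 2*b
-49 + E(7, -3)*t(5) = -49 + (4*(-3))*(2*5) = -49 - 12*10 = -49 - 120 = -169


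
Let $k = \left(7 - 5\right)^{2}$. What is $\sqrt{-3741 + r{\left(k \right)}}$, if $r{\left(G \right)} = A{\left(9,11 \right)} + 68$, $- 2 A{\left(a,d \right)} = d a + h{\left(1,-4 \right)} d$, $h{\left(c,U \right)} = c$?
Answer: $4 i \sqrt{233} \approx 61.057 i$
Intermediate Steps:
$k = 4$ ($k = 2^{2} = 4$)
$A{\left(a,d \right)} = - \frac{d}{2} - \frac{a d}{2}$ ($A{\left(a,d \right)} = - \frac{d a + 1 d}{2} = - \frac{a d + d}{2} = - \frac{d + a d}{2} = - \frac{d}{2} - \frac{a d}{2}$)
$r{\left(G \right)} = 13$ ($r{\left(G \right)} = \left(- \frac{1}{2}\right) 11 \left(1 + 9\right) + 68 = \left(- \frac{1}{2}\right) 11 \cdot 10 + 68 = -55 + 68 = 13$)
$\sqrt{-3741 + r{\left(k \right)}} = \sqrt{-3741 + 13} = \sqrt{-3728} = 4 i \sqrt{233}$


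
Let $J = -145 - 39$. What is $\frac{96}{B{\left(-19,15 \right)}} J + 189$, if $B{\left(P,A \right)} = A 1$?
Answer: $- \frac{4943}{5} \approx -988.6$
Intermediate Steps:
$B{\left(P,A \right)} = A$
$J = -184$ ($J = -145 - 39 = -184$)
$\frac{96}{B{\left(-19,15 \right)}} J + 189 = \frac{96}{15} \left(-184\right) + 189 = 96 \cdot \frac{1}{15} \left(-184\right) + 189 = \frac{32}{5} \left(-184\right) + 189 = - \frac{5888}{5} + 189 = - \frac{4943}{5}$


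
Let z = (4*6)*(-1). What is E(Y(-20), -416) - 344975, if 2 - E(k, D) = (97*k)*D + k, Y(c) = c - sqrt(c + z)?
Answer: -1151993 - 80702*I*sqrt(11) ≈ -1.152e+6 - 2.6766e+5*I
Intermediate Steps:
z = -24 (z = 24*(-1) = -24)
Y(c) = c - sqrt(-24 + c) (Y(c) = c - sqrt(c - 24) = c - sqrt(-24 + c))
E(k, D) = 2 - k - 97*D*k (E(k, D) = 2 - ((97*k)*D + k) = 2 - (97*D*k + k) = 2 - (k + 97*D*k) = 2 + (-k - 97*D*k) = 2 - k - 97*D*k)
E(Y(-20), -416) - 344975 = (2 - (-20 - sqrt(-24 - 20)) - 97*(-416)*(-20 - sqrt(-24 - 20))) - 344975 = (2 - (-20 - sqrt(-44)) - 97*(-416)*(-20 - sqrt(-44))) - 344975 = (2 - (-20 - 2*I*sqrt(11)) - 97*(-416)*(-20 - 2*I*sqrt(11))) - 344975 = (2 + (20 + 2*I*sqrt(11)) + (-807040 - 80704*I*sqrt(11))) - 344975 = (-807018 - 80702*I*sqrt(11)) - 344975 = -1151993 - 80702*I*sqrt(11)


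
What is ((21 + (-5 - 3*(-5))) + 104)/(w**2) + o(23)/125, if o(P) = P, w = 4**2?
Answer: 22763/32000 ≈ 0.71134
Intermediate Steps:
w = 16
((21 + (-5 - 3*(-5))) + 104)/(w**2) + o(23)/125 = ((21 + (-5 - 3*(-5))) + 104)/(16**2) + 23/125 = ((21 + (-5 + 15)) + 104)/256 + 23*(1/125) = ((21 + 10) + 104)*(1/256) + 23/125 = (31 + 104)*(1/256) + 23/125 = 135*(1/256) + 23/125 = 135/256 + 23/125 = 22763/32000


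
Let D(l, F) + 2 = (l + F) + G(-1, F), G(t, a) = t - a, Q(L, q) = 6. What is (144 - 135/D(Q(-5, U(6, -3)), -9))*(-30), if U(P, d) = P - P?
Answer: -2970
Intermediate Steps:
U(P, d) = 0
D(l, F) = -3 + l (D(l, F) = -2 + ((l + F) + (-1 - F)) = -2 + ((F + l) + (-1 - F)) = -2 + (-1 + l) = -3 + l)
(144 - 135/D(Q(-5, U(6, -3)), -9))*(-30) = (144 - 135/(-3 + 6))*(-30) = (144 - 135/3)*(-30) = (144 - 135*1/3)*(-30) = (144 - 45)*(-30) = 99*(-30) = -2970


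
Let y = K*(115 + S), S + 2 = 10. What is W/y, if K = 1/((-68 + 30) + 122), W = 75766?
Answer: 2121448/41 ≈ 51743.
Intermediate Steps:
S = 8 (S = -2 + 10 = 8)
K = 1/84 (K = 1/(-38 + 122) = 1/84 ≈ 0.011905)
y = 41/28 (y = (115 + 8)/84 = (1/84)*123 = 41/28 ≈ 1.4643)
W/y = 75766/(41/28) = 75766*(28/41) = 2121448/41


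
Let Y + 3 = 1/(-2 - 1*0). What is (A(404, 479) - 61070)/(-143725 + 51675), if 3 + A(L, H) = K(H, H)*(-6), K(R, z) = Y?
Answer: 30526/46025 ≈ 0.66325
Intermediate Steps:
Y = -7/2 (Y = -3 + 1/(-2 - 1*0) = -3 + 1/(-2 + 0) = -3 + 1/(-2) = -3 - ½ = -7/2 ≈ -3.5000)
K(R, z) = -7/2
A(L, H) = 18 (A(L, H) = -3 - 7/2*(-6) = -3 + 21 = 18)
(A(404, 479) - 61070)/(-143725 + 51675) = (18 - 61070)/(-143725 + 51675) = -61052/(-92050) = -61052*(-1/92050) = 30526/46025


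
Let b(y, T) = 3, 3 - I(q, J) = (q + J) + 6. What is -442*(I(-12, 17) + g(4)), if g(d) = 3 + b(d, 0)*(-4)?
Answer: 7514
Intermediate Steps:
I(q, J) = -3 - J - q (I(q, J) = 3 - ((q + J) + 6) = 3 - ((J + q) + 6) = 3 - (6 + J + q) = 3 + (-6 - J - q) = -3 - J - q)
g(d) = -9 (g(d) = 3 + 3*(-4) = 3 - 12 = -9)
-442*(I(-12, 17) + g(4)) = -442*((-3 - 1*17 - 1*(-12)) - 9) = -442*((-3 - 17 + 12) - 9) = -442*(-8 - 9) = -442*(-17) = 7514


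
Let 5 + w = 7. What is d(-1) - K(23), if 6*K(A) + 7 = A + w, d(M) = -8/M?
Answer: 5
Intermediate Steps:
w = 2 (w = -5 + 7 = 2)
K(A) = -⅚ + A/6 (K(A) = -7/6 + (A + 2)/6 = -7/6 + (2 + A)/6 = -7/6 + (⅓ + A/6) = -⅚ + A/6)
d(-1) - K(23) = -8/(-1) - (-⅚ + (⅙)*23) = -8*(-1) - (-⅚ + 23/6) = 8 - 1*3 = 8 - 3 = 5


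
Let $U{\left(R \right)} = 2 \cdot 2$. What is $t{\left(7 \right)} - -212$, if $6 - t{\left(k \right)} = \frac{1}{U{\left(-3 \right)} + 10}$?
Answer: $\frac{3051}{14} \approx 217.93$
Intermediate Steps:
$U{\left(R \right)} = 4$
$t{\left(k \right)} = \frac{83}{14}$ ($t{\left(k \right)} = 6 - \frac{1}{4 + 10} = 6 - \frac{1}{14} = \frac{83}{14}$)
$t{\left(7 \right)} - -212 = \frac{83}{14} - -212 = \frac{83}{14} + 212 = \frac{3051}{14}$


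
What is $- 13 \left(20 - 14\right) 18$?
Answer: $-1404$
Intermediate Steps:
$- 13 \left(20 - 14\right) 18 = \left(-13\right) 6 \cdot 18 = \left(-78\right) 18 = -1404$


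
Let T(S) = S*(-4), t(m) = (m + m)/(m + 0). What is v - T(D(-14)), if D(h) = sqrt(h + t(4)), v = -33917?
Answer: -33917 + 8*I*sqrt(3) ≈ -33917.0 + 13.856*I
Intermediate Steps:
t(m) = 2 (t(m) = (2*m)/m = 2)
D(h) = sqrt(2 + h) (D(h) = sqrt(h + 2) = sqrt(2 + h))
T(S) = -4*S
v - T(D(-14)) = -33917 - (-4)*sqrt(2 - 14) = -33917 - (-4)*sqrt(-12) = -33917 - (-4)*2*I*sqrt(3) = -33917 - (-8)*I*sqrt(3) = -33917 + 8*I*sqrt(3)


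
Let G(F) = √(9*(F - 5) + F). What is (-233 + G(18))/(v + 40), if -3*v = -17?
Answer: -699/137 + 9*√15/137 ≈ -4.8478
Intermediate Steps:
v = 17/3 (v = -⅓*(-17) = 17/3 ≈ 5.6667)
G(F) = √(-45 + 10*F) (G(F) = √(9*(-5 + F) + F) = √((-45 + 9*F) + F) = √(-45 + 10*F))
(-233 + G(18))/(v + 40) = (-233 + √(-45 + 10*18))/(17/3 + 40) = (-233 + √(-45 + 180))/(137/3) = (-233 + √135)*(3/137) = (-233 + 3*√15)*(3/137) = -699/137 + 9*√15/137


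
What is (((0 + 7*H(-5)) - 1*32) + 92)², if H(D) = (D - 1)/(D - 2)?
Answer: 4356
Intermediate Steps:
H(D) = (-1 + D)/(-2 + D)
(((0 + 7*H(-5)) - 1*32) + 92)² = (((0 + 7*((-1 - 5)/(-2 - 5))) - 1*32) + 92)² = (((0 + 7*(-6/(-7))) - 32) + 92)² = (((0 + 7*(-⅐*(-6))) - 32) + 92)² = (((0 + 7*(6/7)) - 32) + 92)² = (((0 + 6) - 32) + 92)² = ((6 - 32) + 92)² = (-26 + 92)² = 66² = 4356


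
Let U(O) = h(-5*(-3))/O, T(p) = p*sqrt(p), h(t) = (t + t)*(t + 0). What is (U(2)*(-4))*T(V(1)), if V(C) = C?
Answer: -900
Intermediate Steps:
h(t) = 2*t**2 (h(t) = (2*t)*t = 2*t**2)
T(p) = p**(3/2)
U(O) = 450/O (U(O) = (2*(-5*(-3))**2)/O = (2*15**2)/O = (2*225)/O = 450/O)
(U(2)*(-4))*T(V(1)) = ((450/2)*(-4))*1**(3/2) = ((450*(1/2))*(-4))*1 = (225*(-4))*1 = -900*1 = -900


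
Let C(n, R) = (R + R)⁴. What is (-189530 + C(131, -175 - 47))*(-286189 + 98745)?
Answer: -7284526135998904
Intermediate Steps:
C(n, R) = 16*R⁴ (C(n, R) = (2*R)⁴ = 16*R⁴)
(-189530 + C(131, -175 - 47))*(-286189 + 98745) = (-189530 + 16*(-175 - 47)⁴)*(-286189 + 98745) = (-189530 + 16*(-222)⁴)*(-187444) = (-189530 + 16*2428912656)*(-187444) = (-189530 + 38862602496)*(-187444) = 38862412966*(-187444) = -7284526135998904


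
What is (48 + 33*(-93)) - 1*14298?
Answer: -17319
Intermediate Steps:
(48 + 33*(-93)) - 1*14298 = (48 - 3069) - 14298 = -3021 - 14298 = -17319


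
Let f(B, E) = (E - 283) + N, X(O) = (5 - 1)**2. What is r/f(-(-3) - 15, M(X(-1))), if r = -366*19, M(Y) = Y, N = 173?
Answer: 3477/47 ≈ 73.979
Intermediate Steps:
X(O) = 16 (X(O) = 4**2 = 16)
f(B, E) = -110 + E (f(B, E) = (E - 283) + 173 = (-283 + E) + 173 = -110 + E)
r = -6954
r/f(-(-3) - 15, M(X(-1))) = -6954/(-110 + 16) = -6954/(-94) = -6954*(-1/94) = 3477/47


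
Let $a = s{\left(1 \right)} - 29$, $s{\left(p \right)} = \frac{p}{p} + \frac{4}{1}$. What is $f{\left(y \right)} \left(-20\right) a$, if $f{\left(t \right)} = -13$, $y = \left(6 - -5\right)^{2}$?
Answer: $-6240$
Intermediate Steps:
$y = 121$ ($y = \left(6 + 5\right)^{2} = 11^{2} = 121$)
$s{\left(p \right)} = 5$ ($s{\left(p \right)} = 1 + 4 \cdot 1 = 1 + 4 = 5$)
$a = -24$ ($a = 5 - 29 = -24$)
$f{\left(y \right)} \left(-20\right) a = \left(-13\right) \left(-20\right) \left(-24\right) = 260 \left(-24\right) = -6240$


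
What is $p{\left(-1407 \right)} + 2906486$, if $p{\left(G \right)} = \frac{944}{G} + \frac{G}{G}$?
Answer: $\frac{4089426265}{1407} \approx 2.9065 \cdot 10^{6}$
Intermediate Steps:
$p{\left(G \right)} = 1 + \frac{944}{G}$ ($p{\left(G \right)} = \frac{944}{G} + 1 = 1 + \frac{944}{G}$)
$p{\left(-1407 \right)} + 2906486 = \frac{944 - 1407}{-1407} + 2906486 = \left(- \frac{1}{1407}\right) \left(-463\right) + 2906486 = \frac{463}{1407} + 2906486 = \frac{4089426265}{1407}$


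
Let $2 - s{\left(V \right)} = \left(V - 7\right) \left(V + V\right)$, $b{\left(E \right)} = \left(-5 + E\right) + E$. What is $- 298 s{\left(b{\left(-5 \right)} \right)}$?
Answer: $196084$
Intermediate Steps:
$b{\left(E \right)} = -5 + 2 E$
$s{\left(V \right)} = 2 - 2 V \left(-7 + V\right)$ ($s{\left(V \right)} = 2 - \left(V - 7\right) \left(V + V\right) = 2 - \left(-7 + V\right) 2 V = 2 - 2 V \left(-7 + V\right)$)
$- 298 s{\left(b{\left(-5 \right)} \right)} = - 298 \left(2 - 2 \left(-5 + 2 \left(-5\right)\right)^{2} + 14 \left(-5 + 2 \left(-5\right)\right)\right) = - 298 \left(2 - 2 \left(-5 - 10\right)^{2} + 14 \left(-5 - 10\right)\right) = - 298 \left(2 - 2 \left(-15\right)^{2} + 14 \left(-15\right)\right) = - 298 \left(2 - 450 - 210\right) = \left(-298\right) \left(-658\right) = 196084$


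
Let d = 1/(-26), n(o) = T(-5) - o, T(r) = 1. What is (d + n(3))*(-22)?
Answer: 583/13 ≈ 44.846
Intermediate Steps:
n(o) = 1 - o
d = -1/26 ≈ -0.038462
(d + n(3))*(-22) = (-1/26 + (1 - 1*3))*(-22) = (-1/26 + (1 - 3))*(-22) = (-1/26 - 2)*(-22) = -53/26*(-22) = 583/13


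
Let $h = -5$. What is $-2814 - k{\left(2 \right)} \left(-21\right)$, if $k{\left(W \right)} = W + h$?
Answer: $-2877$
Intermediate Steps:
$k{\left(W \right)} = -5 + W$ ($k{\left(W \right)} = W - 5 = -5 + W$)
$-2814 - k{\left(2 \right)} \left(-21\right) = -2814 - \left(-5 + 2\right) \left(-21\right) = -2814 - \left(-3\right) \left(-21\right) = -2814 - 63 = -2877$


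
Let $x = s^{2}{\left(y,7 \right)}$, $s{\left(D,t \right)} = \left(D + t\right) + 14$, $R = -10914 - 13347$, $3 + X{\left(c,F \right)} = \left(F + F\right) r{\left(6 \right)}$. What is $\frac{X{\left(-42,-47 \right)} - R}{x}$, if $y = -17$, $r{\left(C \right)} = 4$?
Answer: $\frac{11941}{8} \approx 1492.6$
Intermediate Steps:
$X{\left(c,F \right)} = -3 + 8 F$ ($X{\left(c,F \right)} = -3 + \left(F + F\right) 4 = -3 + 2 F 4 = -3 + 8 F$)
$R = -24261$
$s{\left(D,t \right)} = 14 + D + t$
$x = 16$ ($x = \left(14 - 17 + 7\right)^{2} = 4^{2} = 16$)
$\frac{X{\left(-42,-47 \right)} - R}{x} = \frac{\left(-3 + 8 \left(-47\right)\right) - -24261}{16} = \left(\left(-3 - 376\right) + 24261\right) \frac{1}{16} = \left(-379 + 24261\right) \frac{1}{16} = 23882 \cdot \frac{1}{16} = \frac{11941}{8}$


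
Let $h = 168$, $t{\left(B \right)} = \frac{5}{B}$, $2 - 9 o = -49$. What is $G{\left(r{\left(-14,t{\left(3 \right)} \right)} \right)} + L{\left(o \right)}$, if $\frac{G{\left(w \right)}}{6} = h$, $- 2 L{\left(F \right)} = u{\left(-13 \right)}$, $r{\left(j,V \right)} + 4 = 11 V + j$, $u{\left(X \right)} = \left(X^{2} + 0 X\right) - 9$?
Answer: $928$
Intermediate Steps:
$o = \frac{17}{3}$ ($o = \frac{2}{9} - - \frac{49}{9} = \frac{2}{9} + \frac{49}{9} = \frac{17}{3} \approx 5.6667$)
$u{\left(X \right)} = -9 + X^{2}$ ($u{\left(X \right)} = \left(X^{2} + 0\right) - 9 = X^{2} - 9 = -9 + X^{2}$)
$r{\left(j,V \right)} = -4 + j + 11 V$ ($r{\left(j,V \right)} = -4 + \left(11 V + j\right) = -4 + \left(j + 11 V\right) = -4 + j + 11 V$)
$L{\left(F \right)} = -80$ ($L{\left(F \right)} = - \frac{-9 + \left(-13\right)^{2}}{2} = - \frac{-9 + 169}{2} = \left(- \frac{1}{2}\right) 160 = -80$)
$G{\left(w \right)} = 1008$ ($G{\left(w \right)} = 6 \cdot 168 = 1008$)
$G{\left(r{\left(-14,t{\left(3 \right)} \right)} \right)} + L{\left(o \right)} = 1008 - 80 = 928$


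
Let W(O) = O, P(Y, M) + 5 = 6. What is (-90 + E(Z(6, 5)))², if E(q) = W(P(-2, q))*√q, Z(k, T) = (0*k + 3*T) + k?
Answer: (90 - √21)² ≈ 7296.1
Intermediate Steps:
Z(k, T) = k + 3*T (Z(k, T) = (0 + 3*T) + k = 3*T + k = k + 3*T)
P(Y, M) = 1 (P(Y, M) = -5 + 6 = 1)
E(q) = √q (E(q) = 1*√q = √q)
(-90 + E(Z(6, 5)))² = (-90 + √(6 + 3*5))² = (-90 + √(6 + 15))² = (-90 + √21)²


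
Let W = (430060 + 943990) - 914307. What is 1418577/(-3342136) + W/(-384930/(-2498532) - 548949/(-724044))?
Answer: 77212257861837431468053/153206568561274088 ≈ 5.0398e+5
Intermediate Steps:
W = 459743 (W = 1374050 - 914307 = 459743)
1418577/(-3342136) + W/(-384930/(-2498532) - 548949/(-724044)) = 1418577/(-3342136) + 459743/(-384930/(-2498532) - 548949/(-724044)) = 1418577*(-1/3342136) + 459743/(-384930*(-1/2498532) - 548949*(-1/724044)) = -1418577/3342136 + 459743/(64155/416422 + 182983/241348) = -1418577/3342136 + 459743/(45840913883/50251308428) = -1418577/3342136 + 459743*(50251308428/45840913883) = -1418577/3342136 + 23102687290614004/45840913883 = 77212257861837431468053/153206568561274088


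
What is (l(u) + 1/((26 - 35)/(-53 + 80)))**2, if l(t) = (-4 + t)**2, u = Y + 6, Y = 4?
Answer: 1089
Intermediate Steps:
u = 10 (u = 4 + 6 = 10)
(l(u) + 1/((26 - 35)/(-53 + 80)))**2 = ((-4 + 10)**2 + 1/((26 - 35)/(-53 + 80)))**2 = (6**2 + 1/(-9/27))**2 = (36 + 1/(-9*1/27))**2 = (36 + 1/(-1/3))**2 = (36 - 3)**2 = 33**2 = 1089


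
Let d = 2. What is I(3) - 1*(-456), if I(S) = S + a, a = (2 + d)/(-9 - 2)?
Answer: 5045/11 ≈ 458.64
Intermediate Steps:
a = -4/11 (a = (2 + 2)/(-9 - 2) = 4/(-11) = 4*(-1/11) = -4/11 ≈ -0.36364)
I(S) = -4/11 + S (I(S) = S - 4/11 = -4/11 + S)
I(3) - 1*(-456) = (-4/11 + 3) - 1*(-456) = 29/11 + 456 = 5045/11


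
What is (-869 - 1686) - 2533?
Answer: -5088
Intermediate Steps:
(-869 - 1686) - 2533 = -2555 - 2533 = -5088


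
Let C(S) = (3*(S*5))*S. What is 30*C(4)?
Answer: 7200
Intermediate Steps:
C(S) = 15*S² (C(S) = (3*(5*S))*S = (15*S)*S = 15*S²)
30*C(4) = 30*(15*4²) = 30*(15*16) = 30*240 = 7200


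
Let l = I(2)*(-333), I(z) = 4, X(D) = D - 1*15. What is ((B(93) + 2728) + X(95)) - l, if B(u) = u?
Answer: 4233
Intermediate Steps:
X(D) = -15 + D (X(D) = D - 15 = -15 + D)
l = -1332 (l = 4*(-333) = -1332)
((B(93) + 2728) + X(95)) - l = ((93 + 2728) + (-15 + 95)) - 1*(-1332) = (2821 + 80) + 1332 = 2901 + 1332 = 4233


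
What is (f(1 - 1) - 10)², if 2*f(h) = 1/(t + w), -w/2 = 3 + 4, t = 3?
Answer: 48841/484 ≈ 100.91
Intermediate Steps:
w = -14 (w = -2*(3 + 4) = -2*7 = -14)
f(h) = -1/22 (f(h) = 1/(2*(3 - 14)) = (½)/(-11) = (½)*(-1/11) = -1/22)
(f(1 - 1) - 10)² = (-1/22 - 10)² = (-221/22)² = 48841/484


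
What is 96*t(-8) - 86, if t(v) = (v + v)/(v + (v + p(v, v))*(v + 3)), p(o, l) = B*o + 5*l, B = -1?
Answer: -94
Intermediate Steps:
p(o, l) = -o + 5*l
t(v) = 2*v/(v + 5*v*(3 + v)) (t(v) = (v + v)/(v + (v + (-v + 5*v))*(v + 3)) = (2*v)/(v + (v + 4*v)*(3 + v)) = (2*v)/(v + (5*v)*(3 + v)) = (2*v)/(v + 5*v*(3 + v)) = 2*v/(v + 5*v*(3 + v)))
96*t(-8) - 86 = 96*(2/(16 + 5*(-8))) - 86 = 96*(2/(16 - 40)) - 86 = 96*(2/(-24)) - 86 = 96*(2*(-1/24)) - 86 = 96*(-1/12) - 86 = -8 - 86 = -94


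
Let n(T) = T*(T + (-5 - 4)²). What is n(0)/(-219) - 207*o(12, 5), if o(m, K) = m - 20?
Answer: 1656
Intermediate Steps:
o(m, K) = -20 + m
n(T) = T*(81 + T) (n(T) = T*(T + (-9)²) = T*(T + 81) = T*(81 + T))
n(0)/(-219) - 207*o(12, 5) = (0*(81 + 0))/(-219) - 207*(-20 + 12) = (0*81)*(-1/219) - 207*(-8) = 0*(-1/219) + 1656 = 0 + 1656 = 1656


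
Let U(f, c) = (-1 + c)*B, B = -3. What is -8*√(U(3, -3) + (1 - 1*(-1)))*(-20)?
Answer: 160*√14 ≈ 598.67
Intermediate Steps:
U(f, c) = 3 - 3*c (U(f, c) = (-1 + c)*(-3) = 3 - 3*c)
-8*√(U(3, -3) + (1 - 1*(-1)))*(-20) = -8*√((3 - 3*(-3)) + (1 - 1*(-1)))*(-20) = -8*√((3 + 9) + (1 + 1))*(-20) = -8*√(12 + 2)*(-20) = -8*√14*(-20) = 160*√14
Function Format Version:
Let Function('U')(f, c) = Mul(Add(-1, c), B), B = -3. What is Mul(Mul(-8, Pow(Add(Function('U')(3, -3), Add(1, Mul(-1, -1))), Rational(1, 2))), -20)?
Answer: Mul(160, Pow(14, Rational(1, 2))) ≈ 598.67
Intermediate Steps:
Function('U')(f, c) = Add(3, Mul(-3, c)) (Function('U')(f, c) = Mul(Add(-1, c), -3) = Add(3, Mul(-3, c)))
Mul(Mul(-8, Pow(Add(Function('U')(3, -3), Add(1, Mul(-1, -1))), Rational(1, 2))), -20) = Mul(Mul(-8, Pow(Add(Add(3, Mul(-3, -3)), Add(1, Mul(-1, -1))), Rational(1, 2))), -20) = Mul(Mul(-8, Pow(Add(Add(3, 9), Add(1, 1)), Rational(1, 2))), -20) = Mul(Mul(-8, Pow(Add(12, 2), Rational(1, 2))), -20) = Mul(Mul(-8, Pow(14, Rational(1, 2))), -20) = Mul(160, Pow(14, Rational(1, 2)))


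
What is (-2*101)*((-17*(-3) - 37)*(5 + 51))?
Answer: -158368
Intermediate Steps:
(-2*101)*((-17*(-3) - 37)*(5 + 51)) = -202*(51 - 37)*56 = -2828*56 = -202*784 = -158368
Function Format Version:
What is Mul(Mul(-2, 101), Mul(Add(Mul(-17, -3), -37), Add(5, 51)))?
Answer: -158368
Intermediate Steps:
Mul(Mul(-2, 101), Mul(Add(Mul(-17, -3), -37), Add(5, 51))) = Mul(-202, Mul(Add(51, -37), 56)) = Mul(-202, Mul(14, 56)) = Mul(-202, 784) = -158368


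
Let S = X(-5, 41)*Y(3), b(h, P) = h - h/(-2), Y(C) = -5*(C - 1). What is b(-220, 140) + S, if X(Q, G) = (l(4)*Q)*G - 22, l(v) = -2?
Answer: -4210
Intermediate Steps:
Y(C) = 5 - 5*C (Y(C) = -5*(-1 + C) = 5 - 5*C)
X(Q, G) = -22 - 2*G*Q (X(Q, G) = (-2*Q)*G - 22 = -2*G*Q - 22 = -22 - 2*G*Q)
b(h, P) = 3*h/2 (b(h, P) = h - h*(-1)/2 = h - (-1)*h/2 = h + h/2 = 3*h/2)
S = -3880 (S = (-22 - 2*41*(-5))*(5 - 5*3) = (-22 + 410)*(5 - 15) = 388*(-10) = -3880)
b(-220, 140) + S = (3/2)*(-220) - 3880 = -330 - 3880 = -4210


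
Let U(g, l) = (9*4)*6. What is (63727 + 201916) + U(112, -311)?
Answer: 265859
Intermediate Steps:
U(g, l) = 216 (U(g, l) = 36*6 = 216)
(63727 + 201916) + U(112, -311) = (63727 + 201916) + 216 = 265643 + 216 = 265859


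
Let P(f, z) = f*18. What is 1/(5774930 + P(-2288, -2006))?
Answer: 1/5733746 ≈ 1.7441e-7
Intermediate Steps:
P(f, z) = 18*f
1/(5774930 + P(-2288, -2006)) = 1/(5774930 + 18*(-2288)) = 1/(5774930 - 41184) = 1/5733746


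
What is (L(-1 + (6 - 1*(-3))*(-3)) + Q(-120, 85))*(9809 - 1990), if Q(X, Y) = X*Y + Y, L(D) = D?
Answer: -79308117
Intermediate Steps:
Q(X, Y) = Y + X*Y
(L(-1 + (6 - 1*(-3))*(-3)) + Q(-120, 85))*(9809 - 1990) = ((-1 + (6 - 1*(-3))*(-3)) + 85*(1 - 120))*(9809 - 1990) = ((-1 + (6 + 3)*(-3)) + 85*(-119))*7819 = ((-1 + 9*(-3)) - 10115)*7819 = ((-1 - 27) - 10115)*7819 = (-28 - 10115)*7819 = -10143*7819 = -79308117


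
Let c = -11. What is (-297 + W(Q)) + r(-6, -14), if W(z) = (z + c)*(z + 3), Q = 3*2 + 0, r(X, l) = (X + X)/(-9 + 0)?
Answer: -1022/3 ≈ -340.67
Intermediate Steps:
r(X, l) = -2*X/9 (r(X, l) = (2*X)/(-9) = (2*X)*(-⅑) = -2*X/9)
Q = 6 (Q = 6 + 0 = 6)
W(z) = (-11 + z)*(3 + z) (W(z) = (z - 11)*(z + 3) = (-11 + z)*(3 + z))
(-297 + W(Q)) + r(-6, -14) = (-297 + (-33 + 6² - 8*6)) - 2/9*(-6) = (-297 + (-33 + 36 - 48)) + 4/3 = (-297 - 45) + 4/3 = -342 + 4/3 = -1022/3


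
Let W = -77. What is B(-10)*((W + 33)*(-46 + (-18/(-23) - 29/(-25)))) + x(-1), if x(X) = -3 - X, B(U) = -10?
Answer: -2229534/115 ≈ -19387.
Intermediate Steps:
B(-10)*((W + 33)*(-46 + (-18/(-23) - 29/(-25)))) + x(-1) = -10*(-77 + 33)*(-46 + (-18/(-23) - 29/(-25))) + (-3 - 1*(-1)) = -(-440)*(-46 + (-18*(-1/23) - 29*(-1/25))) + (-3 + 1) = -(-440)*(-46 + (18/23 + 29/25)) - 2 = -(-440)*(-46 + 1117/575) - 2 = -(-440)*(-25333)/575 - 2 = -10*1114652/575 - 2 = -2229304/115 - 2 = -2229534/115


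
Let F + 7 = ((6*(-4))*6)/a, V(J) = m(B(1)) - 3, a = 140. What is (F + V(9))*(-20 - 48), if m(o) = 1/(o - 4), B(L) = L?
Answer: 81124/105 ≈ 772.61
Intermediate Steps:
m(o) = 1/(-4 + o)
V(J) = -10/3 (V(J) = 1/(-4 + 1) - 3 = 1/(-3) - 3 = -⅓ - 3 = -10/3)
F = -281/35 (F = -7 + ((6*(-4))*6)/140 = -7 - 24*6*(1/140) = -7 - 144*1/140 = -7 - 36/35 = -281/35 ≈ -8.0286)
(F + V(9))*(-20 - 48) = (-281/35 - 10/3)*(-20 - 48) = -1193/105*(-68) = 81124/105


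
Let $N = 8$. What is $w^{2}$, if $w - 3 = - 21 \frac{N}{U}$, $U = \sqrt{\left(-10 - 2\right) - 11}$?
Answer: $- \frac{28017}{23} + \frac{1008 i \sqrt{23}}{23} \approx -1218.1 + 210.18 i$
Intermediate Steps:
$U = i \sqrt{23}$ ($U = \sqrt{\left(-10 - 2\right) - 11} = \sqrt{-12 - 11} = \sqrt{-23} = i \sqrt{23} \approx 4.7958 i$)
$w = 3 + \frac{168 i \sqrt{23}}{23}$ ($w = 3 - 21 \frac{8}{i \sqrt{23}} = 3 - 21 \cdot 8 \left(- \frac{i \sqrt{23}}{23}\right) = 3 - 21 \left(- \frac{8 i \sqrt{23}}{23}\right) = 3 + \frac{168 i \sqrt{23}}{23} \approx 3.0 + 35.03 i$)
$w^{2} = \left(3 + \frac{168 i \sqrt{23}}{23}\right)^{2}$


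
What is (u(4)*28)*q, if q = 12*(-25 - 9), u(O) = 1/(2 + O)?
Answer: -1904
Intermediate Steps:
q = -408 (q = 12*(-34) = -408)
(u(4)*28)*q = (28/(2 + 4))*(-408) = (28/6)*(-408) = ((1/6)*28)*(-408) = (14/3)*(-408) = -1904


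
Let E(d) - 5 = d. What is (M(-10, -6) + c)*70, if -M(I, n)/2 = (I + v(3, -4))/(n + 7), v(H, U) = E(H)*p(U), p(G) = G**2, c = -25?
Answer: -18270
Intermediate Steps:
E(d) = 5 + d
v(H, U) = U**2*(5 + H) (v(H, U) = (5 + H)*U**2 = U**2*(5 + H))
M(I, n) = -2*(128 + I)/(7 + n) (M(I, n) = -2*(I + (-4)**2*(5 + 3))/(n + 7) = -2*(I + 16*8)/(7 + n) = -2*(I + 128)/(7 + n) = -2*(128 + I)/(7 + n))
(M(-10, -6) + c)*70 = (2*(-128 - 1*(-10))/(7 - 6) - 25)*70 = (2*(-128 + 10)/1 - 25)*70 = (2*1*(-118) - 25)*70 = (-236 - 25)*70 = -261*70 = -18270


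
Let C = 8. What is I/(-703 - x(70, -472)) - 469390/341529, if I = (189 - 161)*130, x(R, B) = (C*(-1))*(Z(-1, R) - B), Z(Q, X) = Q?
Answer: -39102958/209357277 ≈ -0.18678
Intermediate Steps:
x(R, B) = 8 + 8*B (x(R, B) = (8*(-1))*(-1 - B) = -8*(-1 - B) = 8 + 8*B)
I = 3640 (I = 28*130 = 3640)
I/(-703 - x(70, -472)) - 469390/341529 = 3640/(-703 - (8 + 8*(-472))) - 469390/341529 = 3640/(-703 - (8 - 3776)) - 469390*1/341529 = 3640/(-703 - 1*(-3768)) - 469390/341529 = 3640/(-703 + 3768) - 469390/341529 = 3640/3065 - 469390/341529 = 3640*(1/3065) - 469390/341529 = 728/613 - 469390/341529 = -39102958/209357277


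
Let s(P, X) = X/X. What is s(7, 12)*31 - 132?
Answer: -101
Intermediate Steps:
s(P, X) = 1
s(7, 12)*31 - 132 = 1*31 - 132 = 31 - 132 = -101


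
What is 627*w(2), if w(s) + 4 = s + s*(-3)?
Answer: -5016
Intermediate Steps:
w(s) = -4 - 2*s (w(s) = -4 + (s + s*(-3)) = -4 + (s - 3*s) = -4 - 2*s)
627*w(2) = 627*(-4 - 2*2) = 627*(-4 - 4) = 627*(-8) = -5016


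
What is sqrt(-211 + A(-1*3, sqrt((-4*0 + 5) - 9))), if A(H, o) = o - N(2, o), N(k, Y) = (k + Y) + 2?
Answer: I*sqrt(215) ≈ 14.663*I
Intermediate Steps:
N(k, Y) = 2 + Y + k (N(k, Y) = (Y + k) + 2 = 2 + Y + k)
A(H, o) = -4 (A(H, o) = o - (2 + o + 2) = o - (4 + o) = o + (-4 - o) = -4)
sqrt(-211 + A(-1*3, sqrt((-4*0 + 5) - 9))) = sqrt(-211 - 4) = sqrt(-215) = I*sqrt(215)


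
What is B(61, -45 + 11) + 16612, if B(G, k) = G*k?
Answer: 14538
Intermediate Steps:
B(61, -45 + 11) + 16612 = 61*(-45 + 11) + 16612 = 61*(-34) + 16612 = -2074 + 16612 = 14538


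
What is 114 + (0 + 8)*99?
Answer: 906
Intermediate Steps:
114 + (0 + 8)*99 = 114 + 8*99 = 114 + 792 = 906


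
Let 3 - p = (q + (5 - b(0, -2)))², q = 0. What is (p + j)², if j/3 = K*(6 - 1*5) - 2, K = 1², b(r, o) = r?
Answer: 625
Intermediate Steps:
K = 1
j = -3 (j = 3*(1*(6 - 1*5) - 2) = 3*(1*(6 - 5) - 2) = 3*(1*1 - 2) = 3*(1 - 2) = 3*(-1) = -3)
p = -22 (p = 3 - (0 + (5 - 1*0))² = 3 - (0 + (5 + 0))² = 3 - (0 + 5)² = 3 - 1*5² = 3 - 1*25 = 3 - 25 = -22)
(p + j)² = (-22 - 3)² = (-25)² = 625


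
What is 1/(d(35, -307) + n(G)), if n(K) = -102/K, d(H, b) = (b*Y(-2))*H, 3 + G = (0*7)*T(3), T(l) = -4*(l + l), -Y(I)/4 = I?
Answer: -1/85926 ≈ -1.1638e-5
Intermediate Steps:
Y(I) = -4*I
T(l) = -8*l
G = -3 (G = -3 + (0*7)*(-8*3) = -3 + 0*(-24) = -3 + 0 = -3)
d(H, b) = 8*H*b (d(H, b) = (b*(-4*(-2)))*H = (b*8)*H = (8*b)*H = 8*H*b)
1/(d(35, -307) + n(G)) = 1/(8*35*(-307) - 102/(-3)) = 1/(-85960 - 102*(-⅓)) = 1/(-85960 + 34) = 1/(-85926) = -1/85926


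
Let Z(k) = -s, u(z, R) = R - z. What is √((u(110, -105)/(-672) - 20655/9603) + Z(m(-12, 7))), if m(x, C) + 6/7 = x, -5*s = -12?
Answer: I*√3398797504410/896280 ≈ 2.0569*I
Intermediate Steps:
s = 12/5 (s = -⅕*(-12) = 12/5 ≈ 2.4000)
m(x, C) = -6/7 + x
Z(k) = -12/5 (Z(k) = -1*12/5 = -12/5)
√((u(110, -105)/(-672) - 20655/9603) + Z(m(-12, 7))) = √(((-105 - 1*110)/(-672) - 20655/9603) - 12/5) = √(((-105 - 110)*(-1/672) - 20655*1/9603) - 12/5) = √((-215*(-1/672) - 2295/1067) - 12/5) = √((215/672 - 2295/1067) - 12/5) = √(-1312835/717024 - 12/5) = √(-15168463/3585120) = I*√3398797504410/896280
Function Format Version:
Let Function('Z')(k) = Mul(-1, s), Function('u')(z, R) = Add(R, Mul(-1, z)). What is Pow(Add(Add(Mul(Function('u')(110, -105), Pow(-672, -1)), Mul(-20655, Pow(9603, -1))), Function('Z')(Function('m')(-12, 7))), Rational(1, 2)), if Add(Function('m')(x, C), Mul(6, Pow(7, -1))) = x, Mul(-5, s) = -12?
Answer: Mul(Rational(1, 896280), I, Pow(3398797504410, Rational(1, 2))) ≈ Mul(2.0569, I)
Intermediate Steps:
s = Rational(12, 5) (s = Mul(Rational(-1, 5), -12) = Rational(12, 5) ≈ 2.4000)
Function('m')(x, C) = Add(Rational(-6, 7), x)
Function('Z')(k) = Rational(-12, 5) (Function('Z')(k) = Mul(-1, Rational(12, 5)) = Rational(-12, 5))
Pow(Add(Add(Mul(Function('u')(110, -105), Pow(-672, -1)), Mul(-20655, Pow(9603, -1))), Function('Z')(Function('m')(-12, 7))), Rational(1, 2)) = Pow(Add(Add(Mul(Add(-105, Mul(-1, 110)), Pow(-672, -1)), Mul(-20655, Pow(9603, -1))), Rational(-12, 5)), Rational(1, 2)) = Pow(Add(Add(Mul(Add(-105, -110), Rational(-1, 672)), Mul(-20655, Rational(1, 9603))), Rational(-12, 5)), Rational(1, 2)) = Pow(Add(Add(Mul(-215, Rational(-1, 672)), Rational(-2295, 1067)), Rational(-12, 5)), Rational(1, 2)) = Pow(Add(Add(Rational(215, 672), Rational(-2295, 1067)), Rational(-12, 5)), Rational(1, 2)) = Pow(Add(Rational(-1312835, 717024), Rational(-12, 5)), Rational(1, 2)) = Pow(Rational(-15168463, 3585120), Rational(1, 2)) = Mul(Rational(1, 896280), I, Pow(3398797504410, Rational(1, 2)))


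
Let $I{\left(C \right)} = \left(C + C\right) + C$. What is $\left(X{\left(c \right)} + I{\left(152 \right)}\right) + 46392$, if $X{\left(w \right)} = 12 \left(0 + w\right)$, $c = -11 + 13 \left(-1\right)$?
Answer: $46560$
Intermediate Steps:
$c = -24$ ($c = -11 - 13 = -24$)
$X{\left(w \right)} = 12 w$
$I{\left(C \right)} = 3 C$ ($I{\left(C \right)} = 2 C + C = 3 C$)
$\left(X{\left(c \right)} + I{\left(152 \right)}\right) + 46392 = \left(12 \left(-24\right) + 3 \cdot 152\right) + 46392 = \left(-288 + 456\right) + 46392 = 168 + 46392 = 46560$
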